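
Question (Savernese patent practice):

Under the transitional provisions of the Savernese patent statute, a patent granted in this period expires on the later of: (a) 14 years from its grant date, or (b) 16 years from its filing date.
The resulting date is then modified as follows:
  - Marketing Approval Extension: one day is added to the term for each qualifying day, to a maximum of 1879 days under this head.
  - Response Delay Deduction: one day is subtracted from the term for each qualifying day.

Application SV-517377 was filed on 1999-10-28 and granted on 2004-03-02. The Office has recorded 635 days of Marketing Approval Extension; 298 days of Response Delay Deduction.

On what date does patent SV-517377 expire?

(a) grant + 14 years → 2 March 2018.
(b) filing + 16 years → 28 October 2015.
Later of the two: 2 March 2018.
Marketing Approval Extension: 635 days (within the 1879-day cap) → +635 days → 27 November 2019.
Response Delay Deduction: −298 days → 2 February 2019.

2019-02-02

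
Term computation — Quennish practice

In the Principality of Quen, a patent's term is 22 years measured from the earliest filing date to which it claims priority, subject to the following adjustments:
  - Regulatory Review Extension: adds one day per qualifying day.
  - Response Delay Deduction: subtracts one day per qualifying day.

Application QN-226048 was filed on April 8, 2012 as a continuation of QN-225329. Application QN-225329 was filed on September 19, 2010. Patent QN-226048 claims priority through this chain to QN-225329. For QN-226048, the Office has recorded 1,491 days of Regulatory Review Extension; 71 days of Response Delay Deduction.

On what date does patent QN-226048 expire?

August 9, 2036

Earliest priority filing: 19 September 2010.
Base term: 19 September 2010 + 22 years → 19 September 2032.
Regulatory Review Extension: +1491 days → 19 October 2036.
Response Delay Deduction: −71 days → 9 August 2036.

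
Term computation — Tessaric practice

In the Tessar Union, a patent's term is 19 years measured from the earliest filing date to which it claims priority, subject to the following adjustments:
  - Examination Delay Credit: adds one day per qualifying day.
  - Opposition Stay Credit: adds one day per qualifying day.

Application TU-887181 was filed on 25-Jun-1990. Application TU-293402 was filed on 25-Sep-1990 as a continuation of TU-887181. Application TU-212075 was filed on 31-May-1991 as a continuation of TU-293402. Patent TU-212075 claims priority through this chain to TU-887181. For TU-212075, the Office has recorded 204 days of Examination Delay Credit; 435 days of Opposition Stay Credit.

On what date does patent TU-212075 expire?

2011-03-26

Earliest priority filing: 25 June 1990.
Base term: 25 June 1990 + 19 years → 25 June 2009.
Examination Delay Credit: +204 days → 15 January 2010.
Opposition Stay Credit: +435 days → 26 March 2011.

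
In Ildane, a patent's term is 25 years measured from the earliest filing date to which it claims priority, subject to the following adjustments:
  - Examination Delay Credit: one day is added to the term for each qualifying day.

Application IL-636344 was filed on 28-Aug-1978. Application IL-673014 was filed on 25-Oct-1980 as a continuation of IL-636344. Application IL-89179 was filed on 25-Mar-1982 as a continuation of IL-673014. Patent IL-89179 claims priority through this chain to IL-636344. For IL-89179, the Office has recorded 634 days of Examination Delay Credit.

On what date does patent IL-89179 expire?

Earliest priority filing: 28 August 1978.
Base term: 28 August 1978 + 25 years → 28 August 2003.
Examination Delay Credit: +634 days → 23 May 2005.

2005-05-23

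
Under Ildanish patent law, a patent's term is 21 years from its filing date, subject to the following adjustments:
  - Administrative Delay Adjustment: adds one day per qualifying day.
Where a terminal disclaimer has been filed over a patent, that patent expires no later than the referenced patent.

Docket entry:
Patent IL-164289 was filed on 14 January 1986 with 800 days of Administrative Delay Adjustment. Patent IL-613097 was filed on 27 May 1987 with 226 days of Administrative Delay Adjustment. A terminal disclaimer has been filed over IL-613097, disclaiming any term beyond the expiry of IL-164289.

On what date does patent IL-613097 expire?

January 8, 2009

Natural term of IL-613097:
  Base: filing + 21 years → 27 May 2008.
  Administrative Delay Adjustment: +226 days → 8 January 2009.
Expiry of referenced patent IL-164289:
  Base: filing + 21 years → 14 January 2007.
  Administrative Delay Adjustment: +800 days → 24 March 2009.
Terminal disclaimer: IL-613097 expires on the earlier of 8 January 2009 and 24 March 2009.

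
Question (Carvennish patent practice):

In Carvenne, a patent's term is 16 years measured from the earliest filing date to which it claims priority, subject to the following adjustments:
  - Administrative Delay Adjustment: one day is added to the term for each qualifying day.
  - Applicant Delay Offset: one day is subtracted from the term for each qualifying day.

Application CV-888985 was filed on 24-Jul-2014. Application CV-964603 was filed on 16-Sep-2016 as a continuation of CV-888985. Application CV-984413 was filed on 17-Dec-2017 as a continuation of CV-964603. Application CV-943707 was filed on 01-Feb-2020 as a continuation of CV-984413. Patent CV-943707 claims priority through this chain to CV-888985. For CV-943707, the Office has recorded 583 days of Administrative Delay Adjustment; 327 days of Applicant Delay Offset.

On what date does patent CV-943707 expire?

April 6, 2031

Earliest priority filing: 24 July 2014.
Base term: 24 July 2014 + 16 years → 24 July 2030.
Administrative Delay Adjustment: +583 days → 27 February 2032.
Applicant Delay Offset: −327 days → 6 April 2031.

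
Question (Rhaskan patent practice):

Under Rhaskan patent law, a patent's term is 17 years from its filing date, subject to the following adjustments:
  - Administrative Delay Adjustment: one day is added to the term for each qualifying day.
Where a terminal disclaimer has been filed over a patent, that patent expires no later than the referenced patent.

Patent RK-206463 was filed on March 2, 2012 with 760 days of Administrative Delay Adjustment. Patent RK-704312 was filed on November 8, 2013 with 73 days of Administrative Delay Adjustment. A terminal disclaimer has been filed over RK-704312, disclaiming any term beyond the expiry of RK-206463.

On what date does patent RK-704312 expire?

2031-01-20

Natural term of RK-704312:
  Base: filing + 17 years → 8 November 2030.
  Administrative Delay Adjustment: +73 days → 20 January 2031.
Expiry of referenced patent RK-206463:
  Base: filing + 17 years → 2 March 2029.
  Administrative Delay Adjustment: +760 days → 1 April 2031.
Terminal disclaimer: RK-704312 expires on the earlier of 20 January 2031 and 1 April 2031.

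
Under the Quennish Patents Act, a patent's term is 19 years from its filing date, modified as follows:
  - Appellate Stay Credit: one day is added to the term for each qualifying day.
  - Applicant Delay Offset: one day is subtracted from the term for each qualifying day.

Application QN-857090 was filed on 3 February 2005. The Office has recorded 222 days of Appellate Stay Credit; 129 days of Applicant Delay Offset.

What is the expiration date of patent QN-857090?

May 6, 2024

Base term: filing date + 19 years → 3 February 2024.
Appellate Stay Credit: +222 days → 12 September 2024.
Applicant Delay Offset: −129 days → 6 May 2024.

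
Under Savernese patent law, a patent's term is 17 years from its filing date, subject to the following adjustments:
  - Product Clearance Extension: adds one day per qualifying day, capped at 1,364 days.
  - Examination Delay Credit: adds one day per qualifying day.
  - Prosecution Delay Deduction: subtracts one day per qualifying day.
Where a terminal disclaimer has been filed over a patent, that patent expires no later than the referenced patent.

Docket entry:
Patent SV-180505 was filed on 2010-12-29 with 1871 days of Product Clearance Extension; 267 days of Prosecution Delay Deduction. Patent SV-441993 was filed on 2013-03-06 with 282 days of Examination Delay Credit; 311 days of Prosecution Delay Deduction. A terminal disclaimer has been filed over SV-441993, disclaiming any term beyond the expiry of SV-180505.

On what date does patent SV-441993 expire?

Natural term of SV-441993:
  Base: filing + 17 years → 6 March 2030.
  Examination Delay Credit: +282 days → 13 December 2030.
  Prosecution Delay Deduction: −311 days → 5 February 2030.
Expiry of referenced patent SV-180505:
  Base: filing + 17 years → 29 December 2027.
  Product Clearance Extension: 1871 days claimed exceeds the 1364-day cap, so +1364 days → 23 September 2031.
  Prosecution Delay Deduction: −267 days → 30 December 2030.
Terminal disclaimer: SV-441993 expires on the earlier of 5 February 2030 and 30 December 2030.

February 5, 2030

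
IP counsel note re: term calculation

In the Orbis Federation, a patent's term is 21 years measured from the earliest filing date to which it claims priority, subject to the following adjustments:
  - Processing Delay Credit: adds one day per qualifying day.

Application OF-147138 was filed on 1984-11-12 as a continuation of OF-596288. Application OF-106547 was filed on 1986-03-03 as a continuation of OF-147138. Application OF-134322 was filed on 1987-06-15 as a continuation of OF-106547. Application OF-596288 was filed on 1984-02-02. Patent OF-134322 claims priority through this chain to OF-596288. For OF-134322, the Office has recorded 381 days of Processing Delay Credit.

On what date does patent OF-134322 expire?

Earliest priority filing: 2 February 1984.
Base term: 2 February 1984 + 21 years → 2 February 2005.
Processing Delay Credit: +381 days → 18 February 2006.

2006-02-18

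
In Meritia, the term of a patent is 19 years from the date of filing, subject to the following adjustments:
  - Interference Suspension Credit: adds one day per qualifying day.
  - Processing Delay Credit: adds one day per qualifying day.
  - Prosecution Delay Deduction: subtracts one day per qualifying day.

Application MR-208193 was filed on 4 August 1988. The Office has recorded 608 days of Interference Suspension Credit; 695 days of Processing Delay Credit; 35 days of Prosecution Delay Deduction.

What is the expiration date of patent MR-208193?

Base term: filing date + 19 years → 4 August 2007.
Interference Suspension Credit: +608 days → 3 April 2009.
Processing Delay Credit: +695 days → 27 February 2011.
Prosecution Delay Deduction: −35 days → 23 January 2011.

2011-01-23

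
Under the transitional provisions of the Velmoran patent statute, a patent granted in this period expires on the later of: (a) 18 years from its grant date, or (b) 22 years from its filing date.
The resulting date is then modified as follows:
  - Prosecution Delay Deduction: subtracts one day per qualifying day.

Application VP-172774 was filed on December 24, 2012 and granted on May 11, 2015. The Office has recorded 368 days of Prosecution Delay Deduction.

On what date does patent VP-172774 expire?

(a) grant + 18 years → 11 May 2033.
(b) filing + 22 years → 24 December 2034.
Later of the two: 24 December 2034.
Prosecution Delay Deduction: −368 days → 21 December 2033.

2033-12-21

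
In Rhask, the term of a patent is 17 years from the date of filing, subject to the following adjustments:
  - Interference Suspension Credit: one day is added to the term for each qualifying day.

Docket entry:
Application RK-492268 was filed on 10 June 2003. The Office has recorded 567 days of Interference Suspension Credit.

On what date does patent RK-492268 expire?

2021-12-29

Base term: filing date + 17 years → 10 June 2020.
Interference Suspension Credit: +567 days → 29 December 2021.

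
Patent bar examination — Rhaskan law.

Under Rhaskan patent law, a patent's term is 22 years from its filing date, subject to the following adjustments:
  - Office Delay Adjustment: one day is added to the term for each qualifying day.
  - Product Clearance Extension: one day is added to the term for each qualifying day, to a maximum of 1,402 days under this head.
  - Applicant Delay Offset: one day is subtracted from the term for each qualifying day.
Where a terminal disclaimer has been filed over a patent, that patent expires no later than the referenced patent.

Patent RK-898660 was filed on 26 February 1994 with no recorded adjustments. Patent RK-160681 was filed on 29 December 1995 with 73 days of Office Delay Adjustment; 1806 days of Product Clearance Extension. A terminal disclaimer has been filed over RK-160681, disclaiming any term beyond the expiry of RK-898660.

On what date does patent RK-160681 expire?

February 26, 2016

Natural term of RK-160681:
  Base: filing + 22 years → 29 December 2017.
  Office Delay Adjustment: +73 days → 12 March 2018.
  Product Clearance Extension: 1806 days claimed exceeds the 1402-day cap, so +1402 days → 12 January 2022.
Expiry of referenced patent RK-898660:
  Base: filing + 22 years → 26 February 2016.
Terminal disclaimer: RK-160681 expires on the earlier of 12 January 2022 and 26 February 2016.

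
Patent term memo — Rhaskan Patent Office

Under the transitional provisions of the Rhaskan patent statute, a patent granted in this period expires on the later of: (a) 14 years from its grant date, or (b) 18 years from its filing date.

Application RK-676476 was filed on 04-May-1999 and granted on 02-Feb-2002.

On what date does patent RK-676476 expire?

2017-05-04

(a) grant + 14 years → 2 February 2016.
(b) filing + 18 years → 4 May 2017.
Later of the two: 4 May 2017.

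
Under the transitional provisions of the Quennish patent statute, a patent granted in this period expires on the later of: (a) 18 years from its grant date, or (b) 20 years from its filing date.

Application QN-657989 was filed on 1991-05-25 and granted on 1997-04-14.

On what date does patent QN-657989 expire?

April 14, 2015

(a) grant + 18 years → 14 April 2015.
(b) filing + 20 years → 25 May 2011.
Later of the two: 14 April 2015.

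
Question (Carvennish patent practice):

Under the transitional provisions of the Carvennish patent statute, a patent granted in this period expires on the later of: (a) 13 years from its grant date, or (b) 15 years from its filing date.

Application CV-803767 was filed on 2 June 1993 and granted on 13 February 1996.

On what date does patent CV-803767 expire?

2009-02-13

(a) grant + 13 years → 13 February 2009.
(b) filing + 15 years → 2 June 2008.
Later of the two: 13 February 2009.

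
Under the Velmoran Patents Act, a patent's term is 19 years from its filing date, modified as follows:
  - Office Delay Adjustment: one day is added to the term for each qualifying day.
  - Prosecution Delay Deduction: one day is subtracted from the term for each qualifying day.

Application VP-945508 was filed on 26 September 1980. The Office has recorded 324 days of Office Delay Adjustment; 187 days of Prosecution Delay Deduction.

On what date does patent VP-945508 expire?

Base term: filing date + 19 years → 26 September 1999.
Office Delay Adjustment: +324 days → 15 August 2000.
Prosecution Delay Deduction: −187 days → 10 February 2000.

February 10, 2000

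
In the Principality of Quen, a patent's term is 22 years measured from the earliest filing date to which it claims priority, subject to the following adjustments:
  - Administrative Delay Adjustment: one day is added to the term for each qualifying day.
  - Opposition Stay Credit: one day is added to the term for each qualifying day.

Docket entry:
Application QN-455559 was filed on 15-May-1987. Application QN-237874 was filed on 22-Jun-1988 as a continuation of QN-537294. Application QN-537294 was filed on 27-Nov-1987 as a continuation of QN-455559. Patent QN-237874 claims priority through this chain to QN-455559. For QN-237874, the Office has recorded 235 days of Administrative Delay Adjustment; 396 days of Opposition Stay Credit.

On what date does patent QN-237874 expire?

Earliest priority filing: 15 May 1987.
Base term: 15 May 1987 + 22 years → 15 May 2009.
Administrative Delay Adjustment: +235 days → 5 January 2010.
Opposition Stay Credit: +396 days → 5 February 2011.

February 5, 2011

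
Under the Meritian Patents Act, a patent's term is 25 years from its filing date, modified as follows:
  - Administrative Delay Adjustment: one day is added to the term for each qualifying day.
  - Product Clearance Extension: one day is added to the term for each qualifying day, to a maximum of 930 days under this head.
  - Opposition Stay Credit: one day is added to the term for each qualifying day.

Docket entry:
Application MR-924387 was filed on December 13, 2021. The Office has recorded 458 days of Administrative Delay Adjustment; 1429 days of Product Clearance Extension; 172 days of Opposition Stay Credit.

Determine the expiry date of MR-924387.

Base term: filing date + 25 years → 13 December 2046.
Administrative Delay Adjustment: +458 days → 15 March 2048.
Product Clearance Extension: 1429 days claimed exceeds the 930-day cap, so +930 days → 1 October 2050.
Opposition Stay Credit: +172 days → 22 March 2051.

March 22, 2051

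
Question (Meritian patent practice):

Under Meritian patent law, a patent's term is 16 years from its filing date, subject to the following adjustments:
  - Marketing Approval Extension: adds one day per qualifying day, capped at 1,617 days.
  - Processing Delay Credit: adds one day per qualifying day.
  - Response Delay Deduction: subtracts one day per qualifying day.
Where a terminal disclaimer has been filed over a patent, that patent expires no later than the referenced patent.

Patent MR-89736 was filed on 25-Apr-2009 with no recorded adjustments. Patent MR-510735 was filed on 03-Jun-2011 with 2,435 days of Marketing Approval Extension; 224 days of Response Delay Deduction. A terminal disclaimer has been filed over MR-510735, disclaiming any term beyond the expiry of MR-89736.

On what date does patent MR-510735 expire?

2025-04-25

Natural term of MR-510735:
  Base: filing + 16 years → 3 June 2027.
  Marketing Approval Extension: 2435 days claimed exceeds the 1617-day cap, so +1617 days → 6 November 2031.
  Response Delay Deduction: −224 days → 27 March 2031.
Expiry of referenced patent MR-89736:
  Base: filing + 16 years → 25 April 2025.
Terminal disclaimer: MR-510735 expires on the earlier of 27 March 2031 and 25 April 2025.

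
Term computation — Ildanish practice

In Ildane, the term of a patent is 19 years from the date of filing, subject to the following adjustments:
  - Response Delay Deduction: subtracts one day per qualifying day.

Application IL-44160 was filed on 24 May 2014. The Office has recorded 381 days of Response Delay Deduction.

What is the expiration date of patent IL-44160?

2032-05-08

Base term: filing date + 19 years → 24 May 2033.
Response Delay Deduction: −381 days → 8 May 2032.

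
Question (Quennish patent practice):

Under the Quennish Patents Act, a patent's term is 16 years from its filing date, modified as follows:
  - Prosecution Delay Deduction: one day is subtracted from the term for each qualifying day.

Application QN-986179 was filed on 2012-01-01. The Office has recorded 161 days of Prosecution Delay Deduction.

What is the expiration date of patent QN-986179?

Base term: filing date + 16 years → 1 January 2028.
Prosecution Delay Deduction: −161 days → 24 July 2027.

2027-07-24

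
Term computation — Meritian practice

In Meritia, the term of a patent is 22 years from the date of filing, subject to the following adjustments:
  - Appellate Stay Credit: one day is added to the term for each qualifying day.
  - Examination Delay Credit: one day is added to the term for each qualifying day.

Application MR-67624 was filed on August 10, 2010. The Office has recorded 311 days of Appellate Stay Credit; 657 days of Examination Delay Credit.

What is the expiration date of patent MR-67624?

April 5, 2035

Base term: filing date + 22 years → 10 August 2032.
Appellate Stay Credit: +311 days → 17 June 2033.
Examination Delay Credit: +657 days → 5 April 2035.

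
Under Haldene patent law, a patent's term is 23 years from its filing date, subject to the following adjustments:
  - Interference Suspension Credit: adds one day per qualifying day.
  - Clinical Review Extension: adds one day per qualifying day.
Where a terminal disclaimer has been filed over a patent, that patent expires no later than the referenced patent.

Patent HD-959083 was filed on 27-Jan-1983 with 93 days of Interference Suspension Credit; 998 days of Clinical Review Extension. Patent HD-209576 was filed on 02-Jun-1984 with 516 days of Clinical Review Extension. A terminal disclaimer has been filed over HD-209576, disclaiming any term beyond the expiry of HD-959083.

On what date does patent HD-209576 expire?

Natural term of HD-209576:
  Base: filing + 23 years → 2 June 2007.
  Clinical Review Extension: +516 days → 30 October 2008.
Expiry of referenced patent HD-959083:
  Base: filing + 23 years → 27 January 2006.
  Interference Suspension Credit: +93 days → 30 April 2006.
  Clinical Review Extension: +998 days → 22 January 2009.
Terminal disclaimer: HD-209576 expires on the earlier of 30 October 2008 and 22 January 2009.

2008-10-30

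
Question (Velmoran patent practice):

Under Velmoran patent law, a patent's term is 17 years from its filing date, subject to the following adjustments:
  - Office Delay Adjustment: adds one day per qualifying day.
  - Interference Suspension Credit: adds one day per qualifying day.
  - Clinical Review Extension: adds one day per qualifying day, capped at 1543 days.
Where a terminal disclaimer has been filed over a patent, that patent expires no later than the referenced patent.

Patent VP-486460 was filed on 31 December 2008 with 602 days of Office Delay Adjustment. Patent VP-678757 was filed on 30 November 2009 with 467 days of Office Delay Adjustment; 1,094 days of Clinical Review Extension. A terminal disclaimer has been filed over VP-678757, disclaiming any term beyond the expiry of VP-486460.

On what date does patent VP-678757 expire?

Natural term of VP-678757:
  Base: filing + 17 years → 30 November 2026.
  Office Delay Adjustment: +467 days → 11 March 2028.
  Clinical Review Extension: 1094 days (within the 1543-day cap) → +1094 days → 10 March 2031.
Expiry of referenced patent VP-486460:
  Base: filing + 17 years → 31 December 2025.
  Office Delay Adjustment: +602 days → 25 August 2027.
Terminal disclaimer: VP-678757 expires on the earlier of 10 March 2031 and 25 August 2027.

August 25, 2027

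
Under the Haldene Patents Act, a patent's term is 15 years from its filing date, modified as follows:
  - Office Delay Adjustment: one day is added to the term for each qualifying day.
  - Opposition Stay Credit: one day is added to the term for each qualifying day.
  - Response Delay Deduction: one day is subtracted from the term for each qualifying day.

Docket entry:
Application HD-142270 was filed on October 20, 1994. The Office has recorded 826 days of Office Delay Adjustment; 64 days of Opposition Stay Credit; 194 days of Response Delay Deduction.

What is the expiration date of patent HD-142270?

Base term: filing date + 15 years → 20 October 2009.
Office Delay Adjustment: +826 days → 24 January 2012.
Opposition Stay Credit: +64 days → 28 March 2012.
Response Delay Deduction: −194 days → 16 September 2011.

September 16, 2011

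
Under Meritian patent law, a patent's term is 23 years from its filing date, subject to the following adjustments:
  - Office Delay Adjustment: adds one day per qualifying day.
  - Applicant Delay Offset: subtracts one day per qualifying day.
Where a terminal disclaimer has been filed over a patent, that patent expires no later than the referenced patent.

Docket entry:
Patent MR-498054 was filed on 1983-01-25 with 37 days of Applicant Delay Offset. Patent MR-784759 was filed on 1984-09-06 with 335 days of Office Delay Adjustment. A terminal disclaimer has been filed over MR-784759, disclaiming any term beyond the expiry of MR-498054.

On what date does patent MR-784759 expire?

December 19, 2005

Natural term of MR-784759:
  Base: filing + 23 years → 6 September 2007.
  Office Delay Adjustment: +335 days → 6 August 2008.
Expiry of referenced patent MR-498054:
  Base: filing + 23 years → 25 January 2006.
  Applicant Delay Offset: −37 days → 19 December 2005.
Terminal disclaimer: MR-784759 expires on the earlier of 6 August 2008 and 19 December 2005.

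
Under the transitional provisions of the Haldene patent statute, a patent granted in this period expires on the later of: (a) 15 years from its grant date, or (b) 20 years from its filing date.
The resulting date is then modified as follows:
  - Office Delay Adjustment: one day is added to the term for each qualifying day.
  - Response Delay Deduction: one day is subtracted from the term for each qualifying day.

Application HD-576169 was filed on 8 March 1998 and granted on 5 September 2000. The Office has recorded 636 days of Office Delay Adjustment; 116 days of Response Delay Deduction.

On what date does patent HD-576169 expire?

(a) grant + 15 years → 5 September 2015.
(b) filing + 20 years → 8 March 2018.
Later of the two: 8 March 2018.
Office Delay Adjustment: +636 days → 4 December 2019.
Response Delay Deduction: −116 days → 10 August 2019.

August 10, 2019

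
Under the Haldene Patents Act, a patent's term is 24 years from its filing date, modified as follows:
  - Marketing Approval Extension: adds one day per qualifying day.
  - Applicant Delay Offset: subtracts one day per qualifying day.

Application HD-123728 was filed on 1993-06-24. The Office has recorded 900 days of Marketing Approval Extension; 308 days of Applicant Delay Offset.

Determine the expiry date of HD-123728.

February 6, 2019

Base term: filing date + 24 years → 24 June 2017.
Marketing Approval Extension: +900 days → 11 December 2019.
Applicant Delay Offset: −308 days → 6 February 2019.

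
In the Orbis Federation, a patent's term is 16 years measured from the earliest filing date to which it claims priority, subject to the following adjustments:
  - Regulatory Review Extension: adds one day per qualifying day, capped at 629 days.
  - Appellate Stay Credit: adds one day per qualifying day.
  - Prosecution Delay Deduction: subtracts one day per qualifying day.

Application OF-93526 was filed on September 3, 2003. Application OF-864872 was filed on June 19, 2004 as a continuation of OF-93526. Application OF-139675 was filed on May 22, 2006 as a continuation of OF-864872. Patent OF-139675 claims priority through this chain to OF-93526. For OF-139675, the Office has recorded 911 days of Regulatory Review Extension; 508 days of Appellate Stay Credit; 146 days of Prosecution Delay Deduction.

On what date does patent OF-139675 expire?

Earliest priority filing: 3 September 2003.
Base term: 3 September 2003 + 16 years → 3 September 2019.
Regulatory Review Extension: 911 days claimed exceeds the 629-day cap, so +629 days → 24 May 2021.
Appellate Stay Credit: +508 days → 14 October 2022.
Prosecution Delay Deduction: −146 days → 21 May 2022.

May 21, 2022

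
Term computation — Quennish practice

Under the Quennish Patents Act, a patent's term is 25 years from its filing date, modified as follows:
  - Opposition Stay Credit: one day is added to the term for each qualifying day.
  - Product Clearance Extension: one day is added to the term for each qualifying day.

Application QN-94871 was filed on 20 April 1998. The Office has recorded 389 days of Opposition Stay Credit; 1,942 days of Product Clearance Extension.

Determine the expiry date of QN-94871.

September 6, 2029

Base term: filing date + 25 years → 20 April 2023.
Opposition Stay Credit: +389 days → 13 May 2024.
Product Clearance Extension: +1942 days → 6 September 2029.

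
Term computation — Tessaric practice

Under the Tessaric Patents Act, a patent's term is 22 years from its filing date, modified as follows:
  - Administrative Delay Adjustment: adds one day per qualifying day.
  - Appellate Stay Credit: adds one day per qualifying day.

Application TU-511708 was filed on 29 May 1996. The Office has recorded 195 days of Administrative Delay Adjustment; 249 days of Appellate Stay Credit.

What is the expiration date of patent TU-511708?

2019-08-16

Base term: filing date + 22 years → 29 May 2018.
Administrative Delay Adjustment: +195 days → 10 December 2018.
Appellate Stay Credit: +249 days → 16 August 2019.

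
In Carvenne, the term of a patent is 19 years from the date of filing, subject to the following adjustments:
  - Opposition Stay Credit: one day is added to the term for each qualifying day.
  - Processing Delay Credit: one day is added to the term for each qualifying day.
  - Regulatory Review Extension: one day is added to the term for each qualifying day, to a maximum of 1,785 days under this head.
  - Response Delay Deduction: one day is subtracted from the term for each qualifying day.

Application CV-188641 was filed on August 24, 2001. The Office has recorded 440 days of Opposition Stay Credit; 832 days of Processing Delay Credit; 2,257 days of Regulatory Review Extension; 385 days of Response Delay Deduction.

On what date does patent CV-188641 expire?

December 18, 2027

Base term: filing date + 19 years → 24 August 2020.
Opposition Stay Credit: +440 days → 7 November 2021.
Processing Delay Credit: +832 days → 17 February 2024.
Regulatory Review Extension: 2257 days claimed exceeds the 1785-day cap, so +1785 days → 6 January 2029.
Response Delay Deduction: −385 days → 18 December 2027.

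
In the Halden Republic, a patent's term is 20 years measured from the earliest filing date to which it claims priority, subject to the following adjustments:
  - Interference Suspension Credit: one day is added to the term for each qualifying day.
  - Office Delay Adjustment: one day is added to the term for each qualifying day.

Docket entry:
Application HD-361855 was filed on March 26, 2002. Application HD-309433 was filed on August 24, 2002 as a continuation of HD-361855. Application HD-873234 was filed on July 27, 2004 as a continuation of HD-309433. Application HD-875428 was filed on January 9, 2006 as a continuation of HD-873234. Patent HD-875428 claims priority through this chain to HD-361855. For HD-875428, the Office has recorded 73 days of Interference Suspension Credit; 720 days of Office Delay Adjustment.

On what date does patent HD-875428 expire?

Earliest priority filing: 26 March 2002.
Base term: 26 March 2002 + 20 years → 26 March 2022.
Interference Suspension Credit: +73 days → 7 June 2022.
Office Delay Adjustment: +720 days → 27 May 2024.

May 27, 2024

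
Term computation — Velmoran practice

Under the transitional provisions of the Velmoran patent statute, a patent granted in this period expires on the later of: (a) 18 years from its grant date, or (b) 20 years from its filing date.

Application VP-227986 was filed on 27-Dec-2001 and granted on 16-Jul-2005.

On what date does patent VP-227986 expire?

(a) grant + 18 years → 16 July 2023.
(b) filing + 20 years → 27 December 2021.
Later of the two: 16 July 2023.

2023-07-16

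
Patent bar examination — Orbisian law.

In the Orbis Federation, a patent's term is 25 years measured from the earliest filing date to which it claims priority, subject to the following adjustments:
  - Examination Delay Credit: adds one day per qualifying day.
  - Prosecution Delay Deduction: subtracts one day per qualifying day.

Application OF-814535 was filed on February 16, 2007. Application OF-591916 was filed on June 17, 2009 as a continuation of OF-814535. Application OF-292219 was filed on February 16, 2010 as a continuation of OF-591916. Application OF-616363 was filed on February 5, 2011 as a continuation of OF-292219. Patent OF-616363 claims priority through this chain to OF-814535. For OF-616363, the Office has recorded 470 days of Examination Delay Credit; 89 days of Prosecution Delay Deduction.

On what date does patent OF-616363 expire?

Earliest priority filing: 16 February 2007.
Base term: 16 February 2007 + 25 years → 16 February 2032.
Examination Delay Credit: +470 days → 31 May 2033.
Prosecution Delay Deduction: −89 days → 3 March 2033.

March 3, 2033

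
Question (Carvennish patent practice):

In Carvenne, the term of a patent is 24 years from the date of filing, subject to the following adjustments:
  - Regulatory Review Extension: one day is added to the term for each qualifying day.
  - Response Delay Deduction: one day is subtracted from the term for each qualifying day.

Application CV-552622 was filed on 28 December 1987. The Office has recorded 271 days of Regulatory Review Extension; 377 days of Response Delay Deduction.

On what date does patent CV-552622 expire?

September 13, 2011

Base term: filing date + 24 years → 28 December 2011.
Regulatory Review Extension: +271 days → 24 September 2012.
Response Delay Deduction: −377 days → 13 September 2011.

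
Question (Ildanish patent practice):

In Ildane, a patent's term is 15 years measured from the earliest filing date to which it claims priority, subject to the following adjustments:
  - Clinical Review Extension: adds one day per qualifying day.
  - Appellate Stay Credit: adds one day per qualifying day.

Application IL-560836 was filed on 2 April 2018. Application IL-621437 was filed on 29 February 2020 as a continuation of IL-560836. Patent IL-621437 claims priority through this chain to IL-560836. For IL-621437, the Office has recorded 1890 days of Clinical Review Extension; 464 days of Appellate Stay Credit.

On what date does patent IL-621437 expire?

September 12, 2039

Earliest priority filing: 2 April 2018.
Base term: 2 April 2018 + 15 years → 2 April 2033.
Clinical Review Extension: +1890 days → 5 June 2038.
Appellate Stay Credit: +464 days → 12 September 2039.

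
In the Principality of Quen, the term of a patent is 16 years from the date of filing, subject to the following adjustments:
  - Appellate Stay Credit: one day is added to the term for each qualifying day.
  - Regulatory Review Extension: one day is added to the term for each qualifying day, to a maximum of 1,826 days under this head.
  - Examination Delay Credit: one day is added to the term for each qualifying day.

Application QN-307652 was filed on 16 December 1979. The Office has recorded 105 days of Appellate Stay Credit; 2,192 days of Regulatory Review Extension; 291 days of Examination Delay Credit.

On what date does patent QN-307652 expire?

January 15, 2002

Base term: filing date + 16 years → 16 December 1995.
Appellate Stay Credit: +105 days → 30 March 1996.
Regulatory Review Extension: 2192 days claimed exceeds the 1826-day cap, so +1826 days → 30 March 2001.
Examination Delay Credit: +291 days → 15 January 2002.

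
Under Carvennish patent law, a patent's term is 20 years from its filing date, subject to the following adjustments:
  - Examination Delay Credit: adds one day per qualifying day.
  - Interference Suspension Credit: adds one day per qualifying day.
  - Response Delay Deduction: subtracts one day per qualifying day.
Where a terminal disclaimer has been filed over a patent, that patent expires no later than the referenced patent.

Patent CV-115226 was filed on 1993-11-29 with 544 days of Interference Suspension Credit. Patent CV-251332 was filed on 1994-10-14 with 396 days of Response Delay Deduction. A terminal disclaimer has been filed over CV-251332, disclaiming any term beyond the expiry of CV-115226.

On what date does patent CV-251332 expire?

Natural term of CV-251332:
  Base: filing + 20 years → 14 October 2014.
  Response Delay Deduction: −396 days → 13 September 2013.
Expiry of referenced patent CV-115226:
  Base: filing + 20 years → 29 November 2013.
  Interference Suspension Credit: +544 days → 27 May 2015.
Terminal disclaimer: CV-251332 expires on the earlier of 13 September 2013 and 27 May 2015.

September 13, 2013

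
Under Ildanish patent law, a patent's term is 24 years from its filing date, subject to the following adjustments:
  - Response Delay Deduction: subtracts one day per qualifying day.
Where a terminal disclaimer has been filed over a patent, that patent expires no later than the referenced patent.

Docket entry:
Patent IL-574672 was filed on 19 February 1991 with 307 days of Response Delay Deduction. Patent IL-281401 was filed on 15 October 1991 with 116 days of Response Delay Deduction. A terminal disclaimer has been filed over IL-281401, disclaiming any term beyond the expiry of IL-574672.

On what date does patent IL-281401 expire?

April 18, 2014

Natural term of IL-281401:
  Base: filing + 24 years → 15 October 2015.
  Response Delay Deduction: −116 days → 21 June 2015.
Expiry of referenced patent IL-574672:
  Base: filing + 24 years → 19 February 2015.
  Response Delay Deduction: −307 days → 18 April 2014.
Terminal disclaimer: IL-281401 expires on the earlier of 21 June 2015 and 18 April 2014.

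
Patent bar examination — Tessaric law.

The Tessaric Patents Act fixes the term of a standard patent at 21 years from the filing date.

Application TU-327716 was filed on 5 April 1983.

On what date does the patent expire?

April 5, 2004

Filing date + 21 years → 5 April 2004.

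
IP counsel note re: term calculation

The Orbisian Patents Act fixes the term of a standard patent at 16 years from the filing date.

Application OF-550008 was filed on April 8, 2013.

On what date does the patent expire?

Filing date + 16 years → 8 April 2029.

2029-04-08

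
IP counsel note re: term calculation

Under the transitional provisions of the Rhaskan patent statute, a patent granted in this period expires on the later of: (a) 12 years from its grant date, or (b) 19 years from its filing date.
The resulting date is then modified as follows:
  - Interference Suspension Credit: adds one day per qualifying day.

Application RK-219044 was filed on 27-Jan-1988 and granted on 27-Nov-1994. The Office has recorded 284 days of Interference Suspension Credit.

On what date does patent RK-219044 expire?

(a) grant + 12 years → 27 November 2006.
(b) filing + 19 years → 27 January 2007.
Later of the two: 27 January 2007.
Interference Suspension Credit: +284 days → 7 November 2007.

November 7, 2007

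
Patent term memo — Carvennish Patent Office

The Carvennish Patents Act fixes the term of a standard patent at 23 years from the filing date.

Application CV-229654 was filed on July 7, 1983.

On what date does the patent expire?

July 7, 2006

Filing date + 23 years → 7 July 2006.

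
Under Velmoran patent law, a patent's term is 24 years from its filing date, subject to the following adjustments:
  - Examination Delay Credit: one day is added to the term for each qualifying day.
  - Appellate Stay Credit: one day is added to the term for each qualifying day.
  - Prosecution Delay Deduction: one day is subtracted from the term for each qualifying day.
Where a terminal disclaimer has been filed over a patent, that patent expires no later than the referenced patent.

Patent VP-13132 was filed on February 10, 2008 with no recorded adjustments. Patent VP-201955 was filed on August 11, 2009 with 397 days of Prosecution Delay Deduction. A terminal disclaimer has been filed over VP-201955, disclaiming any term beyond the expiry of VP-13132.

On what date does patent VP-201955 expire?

February 10, 2032

Natural term of VP-201955:
  Base: filing + 24 years → 11 August 2033.
  Prosecution Delay Deduction: −397 days → 10 July 2032.
Expiry of referenced patent VP-13132:
  Base: filing + 24 years → 10 February 2032.
Terminal disclaimer: VP-201955 expires on the earlier of 10 July 2032 and 10 February 2032.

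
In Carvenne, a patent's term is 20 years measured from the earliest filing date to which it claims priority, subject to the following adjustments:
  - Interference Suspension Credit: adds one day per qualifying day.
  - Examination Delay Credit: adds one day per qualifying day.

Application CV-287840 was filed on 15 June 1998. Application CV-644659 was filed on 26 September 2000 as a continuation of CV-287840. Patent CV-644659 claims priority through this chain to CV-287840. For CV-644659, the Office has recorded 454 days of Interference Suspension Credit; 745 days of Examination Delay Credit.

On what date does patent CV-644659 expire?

2021-09-26

Earliest priority filing: 15 June 1998.
Base term: 15 June 1998 + 20 years → 15 June 2018.
Interference Suspension Credit: +454 days → 12 September 2019.
Examination Delay Credit: +745 days → 26 September 2021.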